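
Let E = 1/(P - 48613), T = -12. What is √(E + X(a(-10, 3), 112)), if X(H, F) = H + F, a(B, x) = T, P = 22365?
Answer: √17223931038/13124 ≈ 10.000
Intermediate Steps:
a(B, x) = -12
X(H, F) = F + H
E = -1/26248 (E = 1/(22365 - 48613) = 1/(-26248) = -1/26248 ≈ -3.8098e-5)
√(E + X(a(-10, 3), 112)) = √(-1/26248 + (112 - 12)) = √(-1/26248 + 100) = √(2624799/26248) = √17223931038/13124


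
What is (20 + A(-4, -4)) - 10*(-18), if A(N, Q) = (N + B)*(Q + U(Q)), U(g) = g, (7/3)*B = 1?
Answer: 1600/7 ≈ 228.57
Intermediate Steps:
B = 3/7 (B = (3/7)*1 = 3/7 ≈ 0.42857)
A(N, Q) = 2*Q*(3/7 + N) (A(N, Q) = (N + 3/7)*(Q + Q) = (3/7 + N)*(2*Q) = 2*Q*(3/7 + N))
(20 + A(-4, -4)) - 10*(-18) = (20 + (2/7)*(-4)*(3 + 7*(-4))) - 10*(-18) = (20 + (2/7)*(-4)*(3 - 28)) + 180 = (20 + (2/7)*(-4)*(-25)) + 180 = (20 + 200/7) + 180 = 340/7 + 180 = 1600/7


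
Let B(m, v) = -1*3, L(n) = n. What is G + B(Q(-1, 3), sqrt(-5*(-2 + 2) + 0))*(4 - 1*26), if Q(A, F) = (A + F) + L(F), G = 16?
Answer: 82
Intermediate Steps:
Q(A, F) = A + 2*F (Q(A, F) = (A + F) + F = A + 2*F)
B(m, v) = -3
G + B(Q(-1, 3), sqrt(-5*(-2 + 2) + 0))*(4 - 1*26) = 16 - 3*(4 - 1*26) = 16 - 3*(4 - 26) = 16 - 3*(-22) = 16 + 66 = 82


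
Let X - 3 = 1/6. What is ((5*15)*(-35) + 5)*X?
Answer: -24890/3 ≈ -8296.7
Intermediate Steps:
X = 19/6 (X = 3 + 1/6 = 19/6 ≈ 3.1667)
((5*15)*(-35) + 5)*X = ((5*15)*(-35) + 5)*(19/6) = (75*(-35) + 5)*(19/6) = (-2625 + 5)*(19/6) = -2620*19/6 = -24890/3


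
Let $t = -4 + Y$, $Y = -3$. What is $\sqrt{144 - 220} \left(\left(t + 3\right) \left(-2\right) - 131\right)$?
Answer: $- 246 i \sqrt{19} \approx - 1072.3 i$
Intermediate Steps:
$t = -7$ ($t = -4 - 3 = -7$)
$\sqrt{144 - 220} \left(\left(t + 3\right) \left(-2\right) - 131\right) = \sqrt{144 - 220} \left(\left(-7 + 3\right) \left(-2\right) - 131\right) = \sqrt{-76} \left(\left(-4\right) \left(-2\right) - 131\right) = 2 i \sqrt{19} \left(8 - 131\right) = 2 i \sqrt{19} \left(-123\right) = - 246 i \sqrt{19}$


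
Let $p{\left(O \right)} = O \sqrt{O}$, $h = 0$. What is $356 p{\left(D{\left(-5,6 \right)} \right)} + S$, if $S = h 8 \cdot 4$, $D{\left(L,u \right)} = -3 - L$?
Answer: $712 \sqrt{2} \approx 1006.9$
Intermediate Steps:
$p{\left(O \right)} = O^{\frac{3}{2}}$
$S = 0$ ($S = 0 \cdot 8 \cdot 4 = 0 \cdot 4 = 0$)
$356 p{\left(D{\left(-5,6 \right)} \right)} + S = 356 \left(-3 - -5\right)^{\frac{3}{2}} + 0 = 356 \left(-3 + 5\right)^{\frac{3}{2}} + 0 = 356 \cdot 2^{\frac{3}{2}} + 0 = 356 \cdot 2 \sqrt{2} + 0 = 712 \sqrt{2} + 0 = 712 \sqrt{2}$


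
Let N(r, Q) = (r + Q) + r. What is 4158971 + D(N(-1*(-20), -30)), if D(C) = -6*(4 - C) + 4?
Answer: 4159011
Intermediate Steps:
N(r, Q) = Q + 2*r (N(r, Q) = (Q + r) + r = Q + 2*r)
D(C) = -20 + 6*C (D(C) = (-24 + 6*C) + 4 = -20 + 6*C)
4158971 + D(N(-1*(-20), -30)) = 4158971 + (-20 + 6*(-30 + 2*(-1*(-20)))) = 4158971 + (-20 + 6*(-30 + 2*20)) = 4158971 + (-20 + 6*(-30 + 40)) = 4158971 + (-20 + 6*10) = 4158971 + (-20 + 60) = 4158971 + 40 = 4159011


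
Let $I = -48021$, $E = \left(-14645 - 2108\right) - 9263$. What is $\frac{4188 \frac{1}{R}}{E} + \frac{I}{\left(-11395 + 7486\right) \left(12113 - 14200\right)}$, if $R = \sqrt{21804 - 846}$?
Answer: $- \frac{16007}{2719361} - \frac{349 \sqrt{20958}}{45436944} \approx -0.0069983$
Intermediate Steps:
$R = \sqrt{20958} \approx 144.77$
$E = -26016$ ($E = -16753 - 9263 = -26016$)
$\frac{4188 \frac{1}{R}}{E} + \frac{I}{\left(-11395 + 7486\right) \left(12113 - 14200\right)} = \frac{4188 \frac{1}{\sqrt{20958}}}{-26016} - \frac{48021}{\left(-11395 + 7486\right) \left(12113 - 14200\right)} = 4188 \frac{\sqrt{20958}}{20958} \left(- \frac{1}{26016}\right) - \frac{48021}{\left(-3909\right) \left(-2087\right)} = \frac{698 \sqrt{20958}}{3493} \left(- \frac{1}{26016}\right) - \frac{48021}{8158083} = - \frac{349 \sqrt{20958}}{45436944} - \frac{16007}{2719361} = - \frac{16007}{2719361} - \frac{349 \sqrt{20958}}{45436944}$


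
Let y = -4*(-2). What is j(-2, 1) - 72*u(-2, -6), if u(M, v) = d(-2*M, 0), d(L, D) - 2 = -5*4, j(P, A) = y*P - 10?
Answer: 1270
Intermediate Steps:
y = 8
j(P, A) = -10 + 8*P (j(P, A) = 8*P - 10 = -10 + 8*P)
d(L, D) = -18 (d(L, D) = 2 - 5*4 = 2 - 20 = -18)
u(M, v) = -18
j(-2, 1) - 72*u(-2, -6) = (-10 + 8*(-2)) - 72*(-18) = (-10 - 16) + 1296 = -26 + 1296 = 1270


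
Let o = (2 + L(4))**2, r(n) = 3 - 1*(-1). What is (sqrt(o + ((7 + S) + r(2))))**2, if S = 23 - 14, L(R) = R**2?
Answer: 344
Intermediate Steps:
r(n) = 4 (r(n) = 3 + 1 = 4)
o = 324 (o = (2 + 4**2)**2 = (2 + 16)**2 = 18**2 = 324)
S = 9
(sqrt(o + ((7 + S) + r(2))))**2 = (sqrt(324 + ((7 + 9) + 4)))**2 = (sqrt(324 + (16 + 4)))**2 = (sqrt(324 + 20))**2 = (sqrt(344))**2 = (2*sqrt(86))**2 = 344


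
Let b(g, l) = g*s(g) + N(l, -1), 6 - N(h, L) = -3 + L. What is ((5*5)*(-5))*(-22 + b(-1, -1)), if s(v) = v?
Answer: 1375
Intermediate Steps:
N(h, L) = 9 - L (N(h, L) = 6 - (-3 + L) = 6 + (3 - L) = 9 - L)
b(g, l) = 10 + g² (b(g, l) = g*g + (9 - 1*(-1)) = g² + (9 + 1) = g² + 10 = 10 + g²)
((5*5)*(-5))*(-22 + b(-1, -1)) = ((5*5)*(-5))*(-22 + (10 + (-1)²)) = (25*(-5))*(-22 + (10 + 1)) = -125*(-22 + 11) = -125*(-11) = 1375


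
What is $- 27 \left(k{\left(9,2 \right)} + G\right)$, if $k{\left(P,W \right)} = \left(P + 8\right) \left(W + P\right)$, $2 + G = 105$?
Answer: $-7830$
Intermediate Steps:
$G = 103$ ($G = -2 + 105 = 103$)
$k{\left(P,W \right)} = \left(8 + P\right) \left(P + W\right)$
$- 27 \left(k{\left(9,2 \right)} + G\right) = - 27 \left(\left(9^{2} + 8 \cdot 9 + 8 \cdot 2 + 9 \cdot 2\right) + 103\right) = - 27 \left(\left(81 + 72 + 16 + 18\right) + 103\right) = - 27 \left(187 + 103\right) = \left(-27\right) 290 = -7830$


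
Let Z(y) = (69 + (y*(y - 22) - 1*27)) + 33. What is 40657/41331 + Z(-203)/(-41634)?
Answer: -11009984/95598603 ≈ -0.11517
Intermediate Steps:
Z(y) = 75 + y*(-22 + y) (Z(y) = (69 + (y*(-22 + y) - 27)) + 33 = (69 + (-27 + y*(-22 + y))) + 33 = (42 + y*(-22 + y)) + 33 = 75 + y*(-22 + y))
40657/41331 + Z(-203)/(-41634) = 40657/41331 + (75 + (-203)**2 - 22*(-203))/(-41634) = 40657*(1/41331) + (75 + 41209 + 4466)*(-1/41634) = 40657/41331 + 45750*(-1/41634) = 40657/41331 - 7625/6939 = -11009984/95598603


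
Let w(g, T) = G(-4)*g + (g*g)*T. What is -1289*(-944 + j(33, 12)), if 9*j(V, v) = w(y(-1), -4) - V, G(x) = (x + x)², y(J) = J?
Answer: 11081533/9 ≈ 1.2313e+6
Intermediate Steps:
G(x) = 4*x² (G(x) = (2*x)² = 4*x²)
w(g, T) = 64*g + T*g² (w(g, T) = (4*(-4)²)*g + (g*g)*T = (4*16)*g + g²*T = 64*g + T*g²)
j(V, v) = -68/9 - V/9 (j(V, v) = (-(64 - 4*(-1)) - V)/9 = (-(64 + 4) - V)/9 = (-1*68 - V)/9 = (-68 - V)/9 = -68/9 - V/9)
-1289*(-944 + j(33, 12)) = -1289*(-944 + (-68/9 - ⅑*33)) = -1289*(-944 + (-68/9 - 11/3)) = -1289*(-944 - 101/9) = -1289*(-8597/9) = 11081533/9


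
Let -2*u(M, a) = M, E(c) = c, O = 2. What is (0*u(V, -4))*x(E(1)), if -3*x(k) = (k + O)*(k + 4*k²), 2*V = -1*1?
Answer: 0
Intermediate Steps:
V = -½ (V = (-1*1)/2 = (½)*(-1) = -½ ≈ -0.50000)
x(k) = -(2 + k)*(k + 4*k²)/3 (x(k) = -(k + 2)*(k + 4*k²)/3 = -(2 + k)*(k + 4*k²)/3)
u(M, a) = -M/2
(0*u(V, -4))*x(E(1)) = (0*(-½*(-½)))*(-⅓*1*(2 + 4*1² + 9*1)) = (0*(¼))*(-⅓*1*(2 + 4*1 + 9)) = 0*(-⅓*1*(2 + 4 + 9)) = 0*(-⅓*1*15) = 0*(-5) = 0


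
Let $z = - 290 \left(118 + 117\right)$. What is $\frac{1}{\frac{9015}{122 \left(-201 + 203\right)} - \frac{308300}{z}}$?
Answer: $\frac{332572}{13791949} \approx 0.024113$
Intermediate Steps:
$z = -68150$ ($z = \left(-290\right) 235 = -68150$)
$\frac{1}{\frac{9015}{122 \left(-201 + 203\right)} - \frac{308300}{z}} = \frac{1}{\frac{9015}{122 \left(-201 + 203\right)} - \frac{308300}{-68150}} = \frac{1}{\frac{9015}{122 \cdot 2} - - \frac{6166}{1363}} = \frac{1}{\frac{9015}{244} + \frac{6166}{1363}} = \frac{1}{\frac{13791949}{332572}} = \frac{332572}{13791949}$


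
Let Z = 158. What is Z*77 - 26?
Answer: 12140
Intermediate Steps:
Z*77 - 26 = 158*77 - 26 = 12166 - 26 = 12140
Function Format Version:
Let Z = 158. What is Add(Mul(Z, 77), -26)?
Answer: 12140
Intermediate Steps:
Add(Mul(Z, 77), -26) = Add(Mul(158, 77), -26) = Add(12166, -26) = 12140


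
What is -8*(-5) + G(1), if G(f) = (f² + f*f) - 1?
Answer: 41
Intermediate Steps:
G(f) = -1 + 2*f² (G(f) = (f² + f²) - 1 = 2*f² - 1 = -1 + 2*f²)
-8*(-5) + G(1) = -8*(-5) + (-1 + 2*1²) = 40 + (-1 + 2*1) = 40 + (-1 + 2) = 40 + 1 = 41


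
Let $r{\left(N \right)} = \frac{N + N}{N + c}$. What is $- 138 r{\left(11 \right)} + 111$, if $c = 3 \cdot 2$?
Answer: $- \frac{1149}{17} \approx -67.588$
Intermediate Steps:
$c = 6$
$r{\left(N \right)} = \frac{2 N}{6 + N}$ ($r{\left(N \right)} = \frac{N + N}{N + 6} = \frac{2 N}{6 + N}$)
$- 138 r{\left(11 \right)} + 111 = - 138 \cdot 2 \cdot 11 \frac{1}{6 + 11} + 111 = - 138 \cdot 2 \cdot 11 \cdot \frac{1}{17} + 111 = \left(-138\right) \frac{22}{17} + 111 = - \frac{3036}{17} + 111 = - \frac{1149}{17}$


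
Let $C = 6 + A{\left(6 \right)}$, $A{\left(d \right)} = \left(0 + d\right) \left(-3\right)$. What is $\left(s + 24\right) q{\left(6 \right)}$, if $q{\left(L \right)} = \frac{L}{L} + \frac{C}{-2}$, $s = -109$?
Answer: $-595$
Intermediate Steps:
$A{\left(d \right)} = - 3 d$ ($A{\left(d \right)} = d \left(-3\right) = - 3 d$)
$C = -12$ ($C = 6 - 18 = -12$)
$q{\left(L \right)} = 7$ ($q{\left(L \right)} = \frac{L}{L} - \frac{12}{-2} = 1 - -6 = 1 + 6 = 7$)
$\left(s + 24\right) q{\left(6 \right)} = \left(-109 + 24\right) 7 = \left(-85\right) 7 = -595$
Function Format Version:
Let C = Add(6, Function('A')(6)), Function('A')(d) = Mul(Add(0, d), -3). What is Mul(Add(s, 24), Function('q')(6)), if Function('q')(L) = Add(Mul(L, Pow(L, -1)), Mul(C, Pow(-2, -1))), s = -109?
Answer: -595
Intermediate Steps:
Function('A')(d) = Mul(-3, d) (Function('A')(d) = Mul(d, -3) = Mul(-3, d))
C = -12 (C = Add(6, Mul(-3, 6)) = Add(6, -18) = -12)
Function('q')(L) = 7 (Function('q')(L) = Add(Mul(L, Pow(L, -1)), Mul(-12, Pow(-2, -1))) = Add(1, Mul(-12, Rational(-1, 2))) = Add(1, 6) = 7)
Mul(Add(s, 24), Function('q')(6)) = Mul(Add(-109, 24), 7) = Mul(-85, 7) = -595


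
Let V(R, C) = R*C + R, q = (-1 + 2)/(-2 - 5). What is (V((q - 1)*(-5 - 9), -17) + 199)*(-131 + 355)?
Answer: -12768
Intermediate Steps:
q = -⅐ (q = 1/(-7) = 1*(-⅐) = -⅐ ≈ -0.14286)
V(R, C) = R + C*R (V(R, C) = C*R + R = R + C*R)
(V((q - 1)*(-5 - 9), -17) + 199)*(-131 + 355) = (((-⅐ - 1)*(-5 - 9))*(1 - 17) + 199)*(-131 + 355) = (-8/7*(-14)*(-16) + 199)*224 = (16*(-16) + 199)*224 = (-256 + 199)*224 = -57*224 = -12768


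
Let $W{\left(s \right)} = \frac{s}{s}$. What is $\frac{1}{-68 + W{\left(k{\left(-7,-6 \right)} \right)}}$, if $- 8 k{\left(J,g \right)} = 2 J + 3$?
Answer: $- \frac{1}{67} \approx -0.014925$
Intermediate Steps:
$k{\left(J,g \right)} = - \frac{3}{8} - \frac{J}{4}$ ($k{\left(J,g \right)} = - \frac{2 J + 3}{8} = - \frac{3 + 2 J}{8} = - \frac{3}{8} - \frac{J}{4}$)
$W{\left(s \right)} = 1$
$\frac{1}{-68 + W{\left(k{\left(-7,-6 \right)} \right)}} = \frac{1}{-68 + 1} = \frac{1}{-67} = - \frac{1}{67}$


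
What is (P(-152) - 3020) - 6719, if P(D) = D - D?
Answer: -9739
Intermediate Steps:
P(D) = 0
(P(-152) - 3020) - 6719 = (0 - 3020) - 6719 = -3020 - 6719 = -9739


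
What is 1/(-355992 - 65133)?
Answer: -1/421125 ≈ -2.3746e-6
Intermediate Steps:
1/(-355992 - 65133) = 1/(-421125) = -1/421125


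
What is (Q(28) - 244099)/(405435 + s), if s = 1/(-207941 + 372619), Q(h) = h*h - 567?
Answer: -40161999996/66766224931 ≈ -0.60153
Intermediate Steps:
Q(h) = -567 + h² (Q(h) = h² - 567 = -567 + h²)
s = 1/164678 ≈ 6.0725e-6
(Q(28) - 244099)/(405435 + s) = ((-567 + 28²) - 244099)/(405435 + 1/164678) = ((-567 + 784) - 244099)/(66766224931/164678) = (217 - 244099)*(164678/66766224931) = -243882*164678/66766224931 = -40161999996/66766224931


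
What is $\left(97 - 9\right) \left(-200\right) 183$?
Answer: $-3220800$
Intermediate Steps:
$\left(97 - 9\right) \left(-200\right) 183 = 88 \left(-200\right) 183 = \left(-17600\right) 183 = -3220800$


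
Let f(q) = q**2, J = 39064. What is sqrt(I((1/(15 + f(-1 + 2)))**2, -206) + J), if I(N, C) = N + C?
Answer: sqrt(9947649)/16 ≈ 197.12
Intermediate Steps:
I(N, C) = C + N
sqrt(I((1/(15 + f(-1 + 2)))**2, -206) + J) = sqrt((-206 + (1/(15 + (-1 + 2)**2))**2) + 39064) = sqrt((-206 + (1/(15 + 1**2))**2) + 39064) = sqrt((-206 + (1/(15 + 1))**2) + 39064) = sqrt((-206 + (1/16)**2) + 39064) = sqrt((-206 + 1/256) + 39064) = sqrt(-52735/256 + 39064) = sqrt(9947649/256) = sqrt(9947649)/16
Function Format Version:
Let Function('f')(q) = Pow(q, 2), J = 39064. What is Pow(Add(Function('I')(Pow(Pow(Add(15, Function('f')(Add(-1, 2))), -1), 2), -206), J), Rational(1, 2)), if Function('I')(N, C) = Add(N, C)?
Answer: Mul(Rational(1, 16), Pow(9947649, Rational(1, 2))) ≈ 197.12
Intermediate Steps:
Function('I')(N, C) = Add(C, N)
Pow(Add(Function('I')(Pow(Pow(Add(15, Function('f')(Add(-1, 2))), -1), 2), -206), J), Rational(1, 2)) = Pow(Add(Add(-206, Pow(Pow(Add(15, Pow(Add(-1, 2), 2)), -1), 2)), 39064), Rational(1, 2)) = Pow(Add(Add(-206, Pow(Pow(Add(15, Pow(1, 2)), -1), 2)), 39064), Rational(1, 2)) = Pow(Add(Add(-206, Pow(Pow(Add(15, 1), -1), 2)), 39064), Rational(1, 2)) = Pow(Add(Add(-206, Pow(Pow(16, -1), 2)), 39064), Rational(1, 2)) = Pow(Add(Add(-206, Pow(Rational(1, 16), 2)), 39064), Rational(1, 2)) = Pow(Add(Add(-206, Rational(1, 256)), 39064), Rational(1, 2)) = Pow(Add(Rational(-52735, 256), 39064), Rational(1, 2)) = Pow(Rational(9947649, 256), Rational(1, 2)) = Mul(Rational(1, 16), Pow(9947649, Rational(1, 2)))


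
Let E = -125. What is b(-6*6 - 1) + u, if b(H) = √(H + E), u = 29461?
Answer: 29461 + 9*I*√2 ≈ 29461.0 + 12.728*I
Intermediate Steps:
b(H) = √(-125 + H) (b(H) = √(H - 125) = √(-125 + H))
b(-6*6 - 1) + u = √(-125 + (-6*6 - 1)) + 29461 = √(-125 + (-36 - 1)) + 29461 = √(-125 - 37) + 29461 = √(-162) + 29461 = 9*I*√2 + 29461 = 29461 + 9*I*√2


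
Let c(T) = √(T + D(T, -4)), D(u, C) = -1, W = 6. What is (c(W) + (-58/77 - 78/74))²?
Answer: 67096206/8116801 - 10298*√5/2849 ≈ 0.18384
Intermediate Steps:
c(T) = √(-1 + T) (c(T) = √(T - 1) = √(-1 + T))
(c(W) + (-58/77 - 78/74))² = (√(-1 + 6) + (-58/77 - 78/74))² = (√5 + (-58*1/77 - 78*1/74))² = (√5 + (-58/77 - 39/37))² = (√5 - 5149/2849)² = (-5149/2849 + √5)²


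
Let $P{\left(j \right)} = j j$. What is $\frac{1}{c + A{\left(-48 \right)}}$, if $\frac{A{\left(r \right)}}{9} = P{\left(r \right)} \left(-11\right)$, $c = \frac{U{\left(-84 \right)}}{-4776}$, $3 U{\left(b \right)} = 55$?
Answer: $- \frac{14328}{3268159543} \approx -4.3841 \cdot 10^{-6}$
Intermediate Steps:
$U{\left(b \right)} = \frac{55}{3}$ ($U{\left(b \right)} = \frac{1}{3} \cdot 55 = \frac{55}{3}$)
$P{\left(j \right)} = j^{2}$
$c = - \frac{55}{14328}$ ($c = \frac{55}{3 \left(-4776\right)} = \frac{55}{3} \left(- \frac{1}{4776}\right) = - \frac{55}{14328} \approx -0.0038386$)
$A{\left(r \right)} = - 99 r^{2}$ ($A{\left(r \right)} = 9 r^{2} \left(-11\right) = 9 \left(- 11 r^{2}\right) = - 99 r^{2}$)
$\frac{1}{c + A{\left(-48 \right)}} = \frac{1}{- \frac{55}{14328} - 99 \left(-48\right)^{2}} = \frac{1}{- \frac{55}{14328} - 228096} = \frac{1}{- \frac{3268159543}{14328}} = - \frac{14328}{3268159543}$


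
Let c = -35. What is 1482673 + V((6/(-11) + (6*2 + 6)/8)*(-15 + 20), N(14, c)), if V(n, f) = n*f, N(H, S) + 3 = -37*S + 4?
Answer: 16430903/11 ≈ 1.4937e+6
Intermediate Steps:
N(H, S) = 1 - 37*S (N(H, S) = -3 + (-37*S + 4) = -3 + (4 - 37*S) = 1 - 37*S)
V(n, f) = f*n
1482673 + V((6/(-11) + (6*2 + 6)/8)*(-15 + 20), N(14, c)) = 1482673 + (1 - 37*(-35))*((6/(-11) + (6*2 + 6)/8)*(-15 + 20)) = 1482673 + (1 + 1295)*((6*(-1/11) + (12 + 6)*(⅛))*5) = 1482673 + 1296*((-6/11 + 18*(⅛))*5) = 1482673 + 1296*((-6/11 + 9/4)*5) = 1482673 + 1296*((75/44)*5) = 1482673 + 1296*(375/44) = 1482673 + 121500/11 = 16430903/11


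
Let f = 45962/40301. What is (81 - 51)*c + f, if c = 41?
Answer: 49616192/40301 ≈ 1231.1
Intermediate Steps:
f = 45962/40301 (f = 45962*(1/40301) = 45962/40301 ≈ 1.1405)
(81 - 51)*c + f = (81 - 51)*41 + 45962/40301 = 30*41 + 45962/40301 = 1230 + 45962/40301 = 49616192/40301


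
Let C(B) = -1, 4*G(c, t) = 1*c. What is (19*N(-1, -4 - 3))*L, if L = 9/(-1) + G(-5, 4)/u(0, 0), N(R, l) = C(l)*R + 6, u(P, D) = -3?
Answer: -13699/12 ≈ -1141.6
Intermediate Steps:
G(c, t) = c/4 (G(c, t) = (1*c)/4 = c/4)
N(R, l) = 6 - R (N(R, l) = -R + 6 = 6 - R)
L = -103/12 (L = 9/(-1) + ((¼)*(-5))/(-3) = 9*(-1) - 5/4*(-⅓) = -9 + 5/12 = -103/12 ≈ -8.5833)
(19*N(-1, -4 - 3))*L = (19*(6 - 1*(-1)))*(-103/12) = (19*(6 + 1))*(-103/12) = (19*7)*(-103/12) = 133*(-103/12) = -13699/12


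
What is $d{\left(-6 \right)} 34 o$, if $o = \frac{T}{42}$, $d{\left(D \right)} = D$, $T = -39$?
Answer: $\frac{1326}{7} \approx 189.43$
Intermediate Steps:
$o = - \frac{13}{14}$ ($o = - \frac{39}{42} = \left(-39\right) \frac{1}{42} = - \frac{13}{14} \approx -0.92857$)
$d{\left(-6 \right)} 34 o = \left(-6\right) 34 \left(- \frac{13}{14}\right) = \left(-204\right) \left(- \frac{13}{14}\right) = \frac{1326}{7}$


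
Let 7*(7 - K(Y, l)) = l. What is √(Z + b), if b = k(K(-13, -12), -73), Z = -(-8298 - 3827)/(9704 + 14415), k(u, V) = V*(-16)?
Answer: √679748598923/24119 ≈ 34.183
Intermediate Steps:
K(Y, l) = 7 - l/7
k(u, V) = -16*V
Z = 12125/24119 (Z = -(-12125)/24119 = -1*(-12125/24119) = 12125/24119 ≈ 0.50272)
b = 1168 (b = -16*(-73) = 1168)
√(Z + b) = √(12125/24119 + 1168) = √(28183117/24119) = √679748598923/24119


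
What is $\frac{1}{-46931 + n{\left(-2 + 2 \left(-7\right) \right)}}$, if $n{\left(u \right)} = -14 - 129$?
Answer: $- \frac{1}{47074} \approx -2.1243 \cdot 10^{-5}$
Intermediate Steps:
$n{\left(u \right)} = -143$
$\frac{1}{-46931 + n{\left(-2 + 2 \left(-7\right) \right)}} = \frac{1}{-46931 - 143} = \frac{1}{-47074} = - \frac{1}{47074}$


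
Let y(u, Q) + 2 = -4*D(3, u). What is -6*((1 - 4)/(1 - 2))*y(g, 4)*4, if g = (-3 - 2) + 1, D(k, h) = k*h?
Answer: -3312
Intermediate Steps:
D(k, h) = h*k
g = -4 (g = -5 + 1 = -4)
y(u, Q) = -2 - 12*u (y(u, Q) = -2 - 4*u*3 = -2 - 12*u)
-6*((1 - 4)/(1 - 2))*y(g, 4)*4 = -6*((1 - 4)/(1 - 2))*(-2 - 12*(-4))*4 = -6*(-3/(-1))*(-2 + 48)*4 = -6*-3*(-1)*46*4 = -6*3*46*4 = -828*4 = -6*552 = -3312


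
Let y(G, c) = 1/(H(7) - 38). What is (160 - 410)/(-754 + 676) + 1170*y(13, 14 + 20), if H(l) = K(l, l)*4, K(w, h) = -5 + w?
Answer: -1396/39 ≈ -35.795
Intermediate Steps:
H(l) = -20 + 4*l (H(l) = (-5 + l)*4 = -20 + 4*l)
y(G, c) = -1/30 (y(G, c) = 1/((-20 + 4*7) - 38) = 1/((-20 + 28) - 38) = 1/(8 - 38) = 1/(-30) = -1/30)
(160 - 410)/(-754 + 676) + 1170*y(13, 14 + 20) = (160 - 410)/(-754 + 676) + 1170*(-1/30) = -250/(-78) - 39 = -250*(-1/78) - 39 = 125/39 - 39 = -1396/39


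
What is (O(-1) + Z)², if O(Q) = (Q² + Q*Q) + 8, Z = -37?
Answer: 729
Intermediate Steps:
O(Q) = 8 + 2*Q² (O(Q) = (Q² + Q²) + 8 = 2*Q² + 8 = 8 + 2*Q²)
(O(-1) + Z)² = ((8 + 2*(-1)²) - 37)² = ((8 + 2*1) - 37)² = ((8 + 2) - 37)² = (10 - 37)² = (-27)² = 729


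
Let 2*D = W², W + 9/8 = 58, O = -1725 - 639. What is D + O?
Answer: -95567/128 ≈ -746.62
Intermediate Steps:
O = -2364
W = 455/8 (W = -9/8 + 58 = 455/8 ≈ 56.875)
D = 207025/128 (D = (455/8)²/2 = (½)*(207025/64) = 207025/128 ≈ 1617.4)
D + O = 207025/128 - 2364 = -95567/128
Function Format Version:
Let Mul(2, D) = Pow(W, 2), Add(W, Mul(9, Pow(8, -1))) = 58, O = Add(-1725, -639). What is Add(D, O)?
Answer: Rational(-95567, 128) ≈ -746.62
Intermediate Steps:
O = -2364
W = Rational(455, 8) (W = Add(Rational(-9, 8), 58) = Rational(455, 8) ≈ 56.875)
D = Rational(207025, 128) (D = Mul(Rational(1, 2), Pow(Rational(455, 8), 2)) = Mul(Rational(1, 2), Rational(207025, 64)) = Rational(207025, 128) ≈ 1617.4)
Add(D, O) = Add(Rational(207025, 128), -2364) = Rational(-95567, 128)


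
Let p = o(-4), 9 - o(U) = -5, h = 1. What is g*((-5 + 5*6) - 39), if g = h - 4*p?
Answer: 770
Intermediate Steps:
o(U) = 14 (o(U) = 9 - 1*(-5) = 9 + 5 = 14)
p = 14
g = -55 (g = 1 - 4*14 = 1 - 56 = -55)
g*((-5 + 5*6) - 39) = -55*((-5 + 5*6) - 39) = -55*((-5 + 30) - 39) = -55*(25 - 39) = -55*(-14) = 770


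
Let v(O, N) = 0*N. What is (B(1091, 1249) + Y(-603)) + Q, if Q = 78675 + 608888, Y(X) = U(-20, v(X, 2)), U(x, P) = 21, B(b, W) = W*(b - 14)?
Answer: 2032757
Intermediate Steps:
B(b, W) = W*(-14 + b)
v(O, N) = 0
Y(X) = 21
Q = 687563
(B(1091, 1249) + Y(-603)) + Q = (1249*(-14 + 1091) + 21) + 687563 = (1249*1077 + 21) + 687563 = (1345173 + 21) + 687563 = 1345194 + 687563 = 2032757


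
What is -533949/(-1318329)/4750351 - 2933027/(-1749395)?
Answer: 6122719088439890596/3651876922723581735 ≈ 1.6766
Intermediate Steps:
-533949/(-1318329)/4750351 - 2933027/(-1749395) = -533949*(-1/1318329)*(1/4750351) - 2933027*(-1/1749395) = (177983/439443)*(1/4750351) + 2933027/1749395 = 177983/2087508494493 + 2933027/1749395 = 6122719088439890596/3651876922723581735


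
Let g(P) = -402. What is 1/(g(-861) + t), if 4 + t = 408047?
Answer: 1/407641 ≈ 2.4531e-6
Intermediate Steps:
t = 408043 (t = -4 + 408047 = 408043)
1/(g(-861) + t) = 1/(-402 + 408043) = 1/407641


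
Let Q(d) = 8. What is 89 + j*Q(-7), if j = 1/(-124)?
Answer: 2757/31 ≈ 88.935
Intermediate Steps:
j = -1/124 ≈ -0.0080645
89 + j*Q(-7) = 89 - 1/124*8 = 89 - 2/31 = 2757/31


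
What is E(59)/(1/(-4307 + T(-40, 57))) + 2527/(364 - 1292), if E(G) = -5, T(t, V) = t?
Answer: 20167553/928 ≈ 21732.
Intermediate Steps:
E(59)/(1/(-4307 + T(-40, 57))) + 2527/(364 - 1292) = -5/(1/(-4307 - 40)) + 2527/(364 - 1292) = -5/(1/(-4347)) + 2527/(-928) = -5/(-1/4347) + 2527*(-1/928) = -5*(-4347) - 2527/928 = 21735 - 2527/928 = 20167553/928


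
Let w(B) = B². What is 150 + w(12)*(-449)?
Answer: -64506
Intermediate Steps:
150 + w(12)*(-449) = 150 + 12²*(-449) = 150 + 144*(-449) = 150 - 64656 = -64506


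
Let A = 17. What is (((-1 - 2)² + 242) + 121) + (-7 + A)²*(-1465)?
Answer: -146128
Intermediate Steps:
(((-1 - 2)² + 242) + 121) + (-7 + A)²*(-1465) = (((-1 - 2)² + 242) + 121) + (-7 + 17)²*(-1465) = (((-3)² + 242) + 121) + 10²*(-1465) = ((9 + 242) + 121) + 100*(-1465) = (251 + 121) - 146500 = 372 - 146500 = -146128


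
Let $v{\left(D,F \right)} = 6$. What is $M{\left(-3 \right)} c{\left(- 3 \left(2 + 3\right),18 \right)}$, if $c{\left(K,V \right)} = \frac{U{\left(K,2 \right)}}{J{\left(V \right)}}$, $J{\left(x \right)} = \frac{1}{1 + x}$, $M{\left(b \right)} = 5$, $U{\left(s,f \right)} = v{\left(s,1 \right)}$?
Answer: $570$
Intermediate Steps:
$U{\left(s,f \right)} = 6$
$c{\left(K,V \right)} = 6 + 6 V$ ($c{\left(K,V \right)} = \frac{6}{\frac{1}{1 + V}} = 6 \left(1 + V\right) = 6 + 6 V$)
$M{\left(-3 \right)} c{\left(- 3 \left(2 + 3\right),18 \right)} = 5 \left(6 + 6 \cdot 18\right) = 5 \left(6 + 108\right) = 5 \cdot 114 = 570$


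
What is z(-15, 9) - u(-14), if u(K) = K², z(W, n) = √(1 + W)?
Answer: -196 + I*√14 ≈ -196.0 + 3.7417*I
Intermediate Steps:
z(-15, 9) - u(-14) = √(1 - 15) - 1*(-14)² = √(-14) - 1*196 = I*√14 - 196 = -196 + I*√14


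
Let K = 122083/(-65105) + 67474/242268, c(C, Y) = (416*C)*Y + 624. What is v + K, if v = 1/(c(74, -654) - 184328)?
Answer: -5116474015668107/3204483260298216 ≈ -1.5967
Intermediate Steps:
c(C, Y) = 624 + 416*C*Y (c(C, Y) = 416*C*Y + 624 = 624 + 416*C*Y)
v = -1/20316440 (v = 1/((624 + 416*74*(-654)) - 184328) = 1/((624 - 20132736) - 184328) = 1/(-20132112 - 184328) = 1/(-20316440) = -1/20316440 ≈ -4.9221e-8)
K = -12591954737/7886429070 (K = 122083*(-1/65105) + 67474*(1/242268) = -122083/65105 + 33737/121134 = -12591954737/7886429070 ≈ -1.5967)
v + K = -1/20316440 - 12591954737/7886429070 = -5116474015668107/3204483260298216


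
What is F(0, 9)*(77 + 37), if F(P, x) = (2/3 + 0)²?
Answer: 152/3 ≈ 50.667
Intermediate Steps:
F(P, x) = 4/9 (F(P, x) = (2*(⅓) + 0)² = (⅔ + 0)² = (⅔)² = 4/9)
F(0, 9)*(77 + 37) = 4*(77 + 37)/9 = (4/9)*114 = 152/3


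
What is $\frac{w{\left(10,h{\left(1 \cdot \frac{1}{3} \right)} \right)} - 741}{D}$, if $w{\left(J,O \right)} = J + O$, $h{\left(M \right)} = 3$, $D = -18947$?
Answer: $\frac{728}{18947} \approx 0.038423$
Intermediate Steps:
$\frac{w{\left(10,h{\left(1 \cdot \frac{1}{3} \right)} \right)} - 741}{D} = \frac{\left(10 + 3\right) - 741}{-18947} = \left(13 - 741\right) \left(- \frac{1}{18947}\right) = \left(-728\right) \left(- \frac{1}{18947}\right) = \frac{728}{18947}$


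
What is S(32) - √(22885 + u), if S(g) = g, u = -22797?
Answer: 32 - 2*√22 ≈ 22.619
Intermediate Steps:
S(32) - √(22885 + u) = 32 - √(22885 - 22797) = 32 - √88 = 32 - 2*√22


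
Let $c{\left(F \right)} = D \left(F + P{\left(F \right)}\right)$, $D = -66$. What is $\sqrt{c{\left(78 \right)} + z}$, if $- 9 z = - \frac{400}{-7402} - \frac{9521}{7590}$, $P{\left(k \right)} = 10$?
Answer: $\frac{i \sqrt{41245907726750052810}}{84271770} \approx 76.209 i$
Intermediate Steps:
$z = \frac{33719221}{252815310}$ ($z = - \frac{- \frac{400}{-7402} - \frac{9521}{7590}}{9} = - \frac{\left(-400\right) \left(- \frac{1}{7402}\right) - \frac{9521}{7590}}{9} = - \frac{\frac{200}{3701} - \frac{9521}{7590}}{9} = \left(- \frac{1}{9}\right) \left(- \frac{33719221}{28090590}\right) = \frac{33719221}{252815310} \approx 0.13337$)
$c{\left(F \right)} = -660 - 66 F$ ($c{\left(F \right)} = - 66 \left(F + 10\right) = - 66 \left(10 + F\right) = -660 - 66 F$)
$\sqrt{c{\left(78 \right)} + z} = \sqrt{\left(-660 - 5148\right) + \frac{33719221}{252815310}} = \sqrt{-5808 + \frac{33719221}{252815310}} = \sqrt{- \frac{1468317601259}{252815310}} = \frac{i \sqrt{41245907726750052810}}{84271770}$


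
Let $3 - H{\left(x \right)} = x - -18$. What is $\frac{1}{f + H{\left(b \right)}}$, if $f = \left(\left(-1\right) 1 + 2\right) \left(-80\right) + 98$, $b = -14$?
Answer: $\frac{1}{17} \approx 0.058824$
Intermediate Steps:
$H{\left(x \right)} = -15 - x$ ($H{\left(x \right)} = 3 - \left(x - -18\right) = 3 - \left(x + 18\right) = 3 - \left(18 + x\right) = -15 - x$)
$f = 18$ ($f = \left(-1 + 2\right) \left(-80\right) + 98 = 1 \left(-80\right) + 98 = -80 + 98 = 18$)
$\frac{1}{f + H{\left(b \right)}} = \frac{1}{18 - 1} = \frac{1}{17}$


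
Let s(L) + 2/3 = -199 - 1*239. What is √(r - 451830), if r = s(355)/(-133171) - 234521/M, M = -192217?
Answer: I*√2664521986519556157931048785/76793190321 ≈ 672.18*I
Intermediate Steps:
s(L) = -1316/3 (s(L) = -⅔ + (-199 - 1*239) = -⅔ + (-199 - 239) = -⅔ - 438 = -1316/3)
r = 93947145845/76793190321 (r = -1316/3/(-133171) - 234521/(-192217) = -1316/3*(-1/133171) - 234521*(-1/192217) = 1316/399513 + 234521/192217 = 93947145845/76793190321 ≈ 1.2234)
√(r - 451830) = √(93947145845/76793190321 - 451830) = √(-34697373235591585/76793190321) = I*√2664521986519556157931048785/76793190321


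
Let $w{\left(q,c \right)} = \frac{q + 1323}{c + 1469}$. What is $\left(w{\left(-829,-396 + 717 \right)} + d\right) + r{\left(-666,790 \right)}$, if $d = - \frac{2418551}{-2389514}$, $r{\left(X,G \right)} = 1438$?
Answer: $\frac{3078083226243}{2138615030} \approx 1439.3$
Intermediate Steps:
$w{\left(q,c \right)} = \frac{1323 + q}{1469 + c}$
$d = \frac{2418551}{2389514}$ ($d = \left(-2418551\right) \left(- \frac{1}{2389514}\right) = \frac{2418551}{2389514} \approx 1.0122$)
$\left(w{\left(-829,-396 + 717 \right)} + d\right) + r{\left(-666,790 \right)} = \left(\frac{1323 - 829}{1469 + \left(-396 + 717\right)} + \frac{2418551}{2389514}\right) + 1438 = \left(\frac{1}{1469 + 321} \cdot 494 + \frac{2418551}{2389514}\right) + 1438 = \left(\frac{1}{1790} \cdot 494 + \frac{2418551}{2389514}\right) + 1438 = \left(\frac{247}{895} + \frac{2418551}{2389514}\right) + 1438 = \frac{2754813103}{2138615030} + 1438 = \frac{3078083226243}{2138615030}$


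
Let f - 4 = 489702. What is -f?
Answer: -489706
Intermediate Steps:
f = 489706 (f = 4 + 489702 = 489706)
-f = -1*489706 = -489706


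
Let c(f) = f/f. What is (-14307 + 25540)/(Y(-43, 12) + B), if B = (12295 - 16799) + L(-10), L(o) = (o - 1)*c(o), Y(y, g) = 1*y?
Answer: -11233/4558 ≈ -2.4645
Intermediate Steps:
Y(y, g) = y
c(f) = 1
L(o) = -1 + o (L(o) = (o - 1)*1 = (-1 + o)*1 = -1 + o)
B = -4515 (B = (12295 - 16799) + (-1 - 10) = -4504 - 11 = -4515)
(-14307 + 25540)/(Y(-43, 12) + B) = (-14307 + 25540)/(-43 - 4515) = 11233/(-4558) = 11233*(-1/4558) = -11233/4558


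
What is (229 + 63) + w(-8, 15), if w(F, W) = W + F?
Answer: 299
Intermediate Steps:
w(F, W) = F + W
(229 + 63) + w(-8, 15) = (229 + 63) + (-8 + 15) = 292 + 7 = 299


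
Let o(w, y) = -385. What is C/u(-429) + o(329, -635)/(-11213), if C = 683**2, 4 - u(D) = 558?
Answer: -5230527867/6212002 ≈ -842.00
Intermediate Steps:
u(D) = -554 (u(D) = 4 - 1*558 = 4 - 558 = -554)
C = 466489
C/u(-429) + o(329, -635)/(-11213) = 466489/(-554) - 385/(-11213) = 466489*(-1/554) - 385*(-1/11213) = -466489/554 + 385/11213 = -5230527867/6212002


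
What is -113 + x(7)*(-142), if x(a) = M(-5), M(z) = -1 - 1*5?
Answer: 739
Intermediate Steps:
M(z) = -6 (M(z) = -1 - 5 = -6)
x(a) = -6
-113 + x(7)*(-142) = -113 - 6*(-142) = -113 + 852 = 739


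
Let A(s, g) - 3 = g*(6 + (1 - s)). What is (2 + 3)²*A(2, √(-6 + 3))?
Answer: 75 + 125*I*√3 ≈ 75.0 + 216.51*I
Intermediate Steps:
A(s, g) = 3 + g*(7 - s) (A(s, g) = 3 + g*(6 + (1 - s)) = 3 + g*(7 - s))
(2 + 3)²*A(2, √(-6 + 3)) = (2 + 3)²*(3 + 7*√(-6 + 3) - 1*√(-6 + 3)*2) = 5²*(3 + 7*√(-3) - 1*√(-3)*2) = 25*(3 + 7*(I*√3) - 1*I*√3*2) = 25*(3 + 7*I*√3 - 2*I*√3) = 25*(3 + 5*I*√3) = 75 + 125*I*√3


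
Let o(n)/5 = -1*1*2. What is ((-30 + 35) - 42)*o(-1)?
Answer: 370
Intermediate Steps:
o(n) = -10 (o(n) = 5*(-1*1*2) = 5*(-1*2) = 5*(-2) = -10)
((-30 + 35) - 42)*o(-1) = ((-30 + 35) - 42)*(-10) = (5 - 42)*(-10) = -37*(-10) = 370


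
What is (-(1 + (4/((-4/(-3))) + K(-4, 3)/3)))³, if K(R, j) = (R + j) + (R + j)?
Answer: -1000/27 ≈ -37.037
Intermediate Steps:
K(R, j) = 2*R + 2*j
(-(1 + (4/((-4/(-3))) + K(-4, 3)/3)))³ = (-(1 + (4/((-4/(-3))) + (2*(-4) + 2*3)/3)))³ = (-(1 + (4/((-4*(-⅓))) + (-8 + 6)*(⅓))))³ = (-(1 + (4/(4/3) - 2*⅓)))³ = (-(1 + (4*(¾) - ⅔)))³ = (-(1 + (3 - ⅔)))³ = (-(1 + 7/3))³ = (-1*10/3)³ = (-10/3)³ = -1000/27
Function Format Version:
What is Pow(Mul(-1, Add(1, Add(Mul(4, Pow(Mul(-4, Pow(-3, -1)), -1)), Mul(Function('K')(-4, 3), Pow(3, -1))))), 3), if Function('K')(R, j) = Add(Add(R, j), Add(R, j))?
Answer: Rational(-1000, 27) ≈ -37.037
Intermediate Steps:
Function('K')(R, j) = Add(Mul(2, R), Mul(2, j))
Pow(Mul(-1, Add(1, Add(Mul(4, Pow(Mul(-4, Pow(-3, -1)), -1)), Mul(Function('K')(-4, 3), Pow(3, -1))))), 3) = Pow(Mul(-1, Add(1, Add(Mul(4, Pow(Mul(-4, Pow(-3, -1)), -1)), Mul(Add(Mul(2, -4), Mul(2, 3)), Pow(3, -1))))), 3) = Pow(Mul(-1, Add(1, Add(Mul(4, Pow(Mul(-4, Rational(-1, 3)), -1)), Mul(Add(-8, 6), Rational(1, 3))))), 3) = Pow(Mul(-1, Add(1, Add(Mul(4, Pow(Rational(4, 3), -1)), Mul(-2, Rational(1, 3))))), 3) = Pow(Mul(-1, Add(1, Add(Mul(4, Rational(3, 4)), Rational(-2, 3)))), 3) = Pow(Mul(-1, Add(1, Add(3, Rational(-2, 3)))), 3) = Pow(Mul(-1, Add(1, Rational(7, 3))), 3) = Pow(Mul(-1, Rational(10, 3)), 3) = Pow(Rational(-10, 3), 3) = Rational(-1000, 27)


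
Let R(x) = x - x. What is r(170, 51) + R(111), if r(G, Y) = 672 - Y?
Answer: 621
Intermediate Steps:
R(x) = 0
r(170, 51) + R(111) = (672 - 1*51) + 0 = (672 - 51) + 0 = 621 + 0 = 621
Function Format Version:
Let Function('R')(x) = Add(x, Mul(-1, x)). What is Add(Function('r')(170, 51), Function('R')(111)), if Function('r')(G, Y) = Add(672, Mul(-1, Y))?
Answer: 621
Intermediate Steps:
Function('R')(x) = 0
Add(Function('r')(170, 51), Function('R')(111)) = Add(Add(672, Mul(-1, 51)), 0) = Add(Add(672, -51), 0) = Add(621, 0) = 621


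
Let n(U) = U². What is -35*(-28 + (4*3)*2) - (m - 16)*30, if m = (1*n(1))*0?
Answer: 620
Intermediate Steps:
m = 0 (m = (1*1²)*0 = (1*1)*0 = 1*0 = 0)
-35*(-28 + (4*3)*2) - (m - 16)*30 = -35*(-28 + (4*3)*2) - (0 - 16)*30 = -35*(-28 + 12*2) - (-16)*30 = -35*(-28 + 24) - 1*(-480) = -35*(-4) + 480 = 140 + 480 = 620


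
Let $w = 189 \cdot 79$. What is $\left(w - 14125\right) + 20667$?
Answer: $21473$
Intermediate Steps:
$w = 14931$
$\left(w - 14125\right) + 20667 = \left(14931 - 14125\right) + 20667 = 806 + 20667 = 21473$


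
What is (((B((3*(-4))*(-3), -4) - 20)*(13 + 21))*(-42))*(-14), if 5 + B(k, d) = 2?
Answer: -459816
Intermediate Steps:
B(k, d) = -3 (B(k, d) = -5 + 2 = -3)
(((B((3*(-4))*(-3), -4) - 20)*(13 + 21))*(-42))*(-14) = (((-3 - 20)*(13 + 21))*(-42))*(-14) = (-23*34*(-42))*(-14) = -782*(-42)*(-14) = 32844*(-14) = -459816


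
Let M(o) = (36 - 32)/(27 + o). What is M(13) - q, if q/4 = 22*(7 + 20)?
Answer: -23759/10 ≈ -2375.9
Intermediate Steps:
M(o) = 4/(27 + o)
q = 2376 (q = 4*(22*(7 + 20)) = 4*(22*27) = 4*594 = 2376)
M(13) - q = 4/(27 + 13) - 1*2376 = 4/40 - 2376 = 4*(1/40) - 2376 = 1/10 - 2376 = -23759/10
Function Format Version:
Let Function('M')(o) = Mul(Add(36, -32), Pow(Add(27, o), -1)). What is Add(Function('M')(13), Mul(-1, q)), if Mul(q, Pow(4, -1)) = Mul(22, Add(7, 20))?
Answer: Rational(-23759, 10) ≈ -2375.9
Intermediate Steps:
Function('M')(o) = Mul(4, Pow(Add(27, o), -1))
q = 2376 (q = Mul(4, Mul(22, Add(7, 20))) = Mul(4, Mul(22, 27)) = Mul(4, 594) = 2376)
Add(Function('M')(13), Mul(-1, q)) = Add(Mul(4, Pow(Add(27, 13), -1)), Mul(-1, 2376)) = Add(Mul(4, Pow(40, -1)), -2376) = Add(Mul(4, Rational(1, 40)), -2376) = Add(Rational(1, 10), -2376) = Rational(-23759, 10)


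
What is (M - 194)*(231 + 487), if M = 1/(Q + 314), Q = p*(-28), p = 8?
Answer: -6267781/45 ≈ -1.3928e+5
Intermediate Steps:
Q = -224 (Q = 8*(-28) = -224)
M = 1/90 (M = 1/(-224 + 314) = 1/90 ≈ 0.011111)
(M - 194)*(231 + 487) = (1/90 - 194)*(231 + 487) = -17459/90*718 = -6267781/45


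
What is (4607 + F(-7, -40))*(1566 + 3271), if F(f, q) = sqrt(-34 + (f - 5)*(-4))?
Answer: 22284059 + 4837*sqrt(14) ≈ 2.2302e+7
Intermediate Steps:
F(f, q) = sqrt(-14 - 4*f) (F(f, q) = sqrt(-34 + (-5 + f)*(-4)) = sqrt(-34 + (20 - 4*f)) = sqrt(-14 - 4*f))
(4607 + F(-7, -40))*(1566 + 3271) = (4607 + sqrt(-14 - 4*(-7)))*(1566 + 3271) = (4607 + sqrt(-14 + 28))*4837 = (4607 + sqrt(14))*4837 = 22284059 + 4837*sqrt(14)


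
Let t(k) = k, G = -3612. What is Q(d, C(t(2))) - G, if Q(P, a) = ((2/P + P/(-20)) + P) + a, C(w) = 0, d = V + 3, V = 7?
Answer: 36217/10 ≈ 3621.7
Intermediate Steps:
d = 10 (d = 7 + 3 = 10)
Q(P, a) = a + 2/P + 19*P/20 (Q(P, a) = ((2/P + P*(-1/20)) + P) + a = ((2/P - P/20) + P) + a = (2/P + 19*P/20) + a = a + 2/P + 19*P/20)
Q(d, C(t(2))) - G = (0 + 2/10 + (19/20)*10) - 1*(-3612) = (0 + 2*(⅒) + 19/2) + 3612 = (0 + ⅕ + 19/2) + 3612 = 97/10 + 3612 = 36217/10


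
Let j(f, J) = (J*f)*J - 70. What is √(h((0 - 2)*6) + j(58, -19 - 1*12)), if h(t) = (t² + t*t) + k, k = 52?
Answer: 2*√14002 ≈ 236.66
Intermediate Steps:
j(f, J) = -70 + f*J² (j(f, J) = f*J² - 70 = -70 + f*J²)
h(t) = 52 + 2*t² (h(t) = (t² + t*t) + 52 = (t² + t²) + 52 = 2*t² + 52 = 52 + 2*t²)
√(h((0 - 2)*6) + j(58, -19 - 1*12)) = √((52 + 2*((0 - 2)*6)²) + (-70 + 58*(-19 - 1*12)²)) = √((52 + 2*(-2*6)²) + (-70 + 58*(-19 - 12)²)) = √((52 + 2*(-12)²) + (-70 + 58*(-31)²)) = √((52 + 2*144) + (-70 + 58*961)) = √((52 + 288) + (-70 + 55738)) = √(340 + 55668) = √56008 = 2*√14002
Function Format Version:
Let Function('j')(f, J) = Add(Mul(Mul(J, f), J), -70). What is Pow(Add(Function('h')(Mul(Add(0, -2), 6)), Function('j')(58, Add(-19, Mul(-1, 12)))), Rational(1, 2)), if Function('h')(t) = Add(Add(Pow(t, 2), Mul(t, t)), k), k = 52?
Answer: Mul(2, Pow(14002, Rational(1, 2))) ≈ 236.66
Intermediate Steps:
Function('j')(f, J) = Add(-70, Mul(f, Pow(J, 2))) (Function('j')(f, J) = Add(Mul(f, Pow(J, 2)), -70) = Add(-70, Mul(f, Pow(J, 2))))
Function('h')(t) = Add(52, Mul(2, Pow(t, 2))) (Function('h')(t) = Add(Add(Pow(t, 2), Mul(t, t)), 52) = Add(Add(Pow(t, 2), Pow(t, 2)), 52) = Add(Mul(2, Pow(t, 2)), 52) = Add(52, Mul(2, Pow(t, 2))))
Pow(Add(Function('h')(Mul(Add(0, -2), 6)), Function('j')(58, Add(-19, Mul(-1, 12)))), Rational(1, 2)) = Pow(Add(Add(52, Mul(2, Pow(Mul(Add(0, -2), 6), 2))), Add(-70, Mul(58, Pow(Add(-19, Mul(-1, 12)), 2)))), Rational(1, 2)) = Pow(Add(Add(52, Mul(2, Pow(Mul(-2, 6), 2))), Add(-70, Mul(58, Pow(Add(-19, -12), 2)))), Rational(1, 2)) = Pow(Add(Add(52, Mul(2, Pow(-12, 2))), Add(-70, Mul(58, Pow(-31, 2)))), Rational(1, 2)) = Pow(Add(Add(52, Mul(2, 144)), Add(-70, Mul(58, 961))), Rational(1, 2)) = Pow(Add(Add(52, 288), Add(-70, 55738)), Rational(1, 2)) = Pow(Add(340, 55668), Rational(1, 2)) = Pow(56008, Rational(1, 2)) = Mul(2, Pow(14002, Rational(1, 2)))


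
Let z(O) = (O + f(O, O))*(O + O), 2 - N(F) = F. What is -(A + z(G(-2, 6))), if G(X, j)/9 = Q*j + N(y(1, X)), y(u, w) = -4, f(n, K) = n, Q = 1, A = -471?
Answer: -46185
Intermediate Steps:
N(F) = 2 - F
G(X, j) = 54 + 9*j (G(X, j) = 9*(1*j + (2 - 1*(-4))) = 9*(j + (2 + 4)) = 9*(j + 6) = 9*(6 + j) = 54 + 9*j)
z(O) = 4*O² (z(O) = (O + O)*(O + O) = (2*O)*(2*O) = 4*O²)
-(A + z(G(-2, 6))) = -(-471 + 4*(54 + 9*6)²) = -(-471 + 4*(54 + 54)²) = -(-471 + 4*108²) = -(-471 + 4*11664) = -(-471 + 46656) = -1*46185 = -46185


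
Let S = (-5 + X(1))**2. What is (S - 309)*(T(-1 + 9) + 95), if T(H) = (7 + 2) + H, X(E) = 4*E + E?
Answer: -34608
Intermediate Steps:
X(E) = 5*E
T(H) = 9 + H
S = 0 (S = (-5 + 5*1)**2 = (-5 + 5)**2 = 0**2 = 0)
(S - 309)*(T(-1 + 9) + 95) = (0 - 309)*((9 + (-1 + 9)) + 95) = -309*((9 + 8) + 95) = -309*(17 + 95) = -309*112 = -34608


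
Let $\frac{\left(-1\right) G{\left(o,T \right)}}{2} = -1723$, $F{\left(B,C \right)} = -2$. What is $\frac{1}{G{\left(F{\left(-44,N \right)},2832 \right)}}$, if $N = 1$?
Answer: $\frac{1}{3446} \approx 0.00029019$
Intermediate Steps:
$G{\left(o,T \right)} = 3446$ ($G{\left(o,T \right)} = \left(-2\right) \left(-1723\right) = 3446$)
$\frac{1}{G{\left(F{\left(-44,N \right)},2832 \right)}} = \frac{1}{3446}$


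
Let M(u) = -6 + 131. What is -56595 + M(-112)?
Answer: -56470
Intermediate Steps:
M(u) = 125
-56595 + M(-112) = -56595 + 125 = -56470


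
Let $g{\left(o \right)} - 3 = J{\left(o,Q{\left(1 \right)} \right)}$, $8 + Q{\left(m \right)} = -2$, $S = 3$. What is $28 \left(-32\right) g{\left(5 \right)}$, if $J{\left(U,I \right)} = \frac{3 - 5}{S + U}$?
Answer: $-2464$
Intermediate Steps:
$Q{\left(m \right)} = -10$ ($Q{\left(m \right)} = -8 - 2 = -10$)
$J{\left(U,I \right)} = - \frac{2}{3 + U}$ ($J{\left(U,I \right)} = \frac{3 - 5}{3 + U} = - \frac{2}{3 + U}$)
$g{\left(o \right)} = 3 - \frac{2}{3 + o}$
$28 \left(-32\right) g{\left(5 \right)} = 28 \left(-32\right) \frac{7 + 3 \cdot 5}{3 + 5} = - 896 \frac{7 + 15}{8} = - 896 \cdot \frac{1}{8} \cdot 22 = \left(-896\right) \frac{11}{4} = -2464$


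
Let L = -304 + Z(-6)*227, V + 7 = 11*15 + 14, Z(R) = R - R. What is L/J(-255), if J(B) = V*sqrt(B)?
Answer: 76*I*sqrt(255)/10965 ≈ 0.11068*I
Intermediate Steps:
Z(R) = 0
V = 172 (V = -7 + (11*15 + 14) = -7 + (165 + 14) = -7 + 179 = 172)
J(B) = 172*sqrt(B)
L = -304 (L = -304 + 0*227 = -304 + 0 = -304)
L/J(-255) = -304*(-I*sqrt(255)/43860) = -(-76)*I*sqrt(255)/10965 = 76*I*sqrt(255)/10965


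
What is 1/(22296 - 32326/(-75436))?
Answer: 37718/840976691 ≈ 4.4850e-5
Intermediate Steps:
1/(22296 - 32326/(-75436)) = 1/(22296 - 32326*(-1/75436)) = 1/(22296 + 16163/37718) = 1/(840976691/37718) = 37718/840976691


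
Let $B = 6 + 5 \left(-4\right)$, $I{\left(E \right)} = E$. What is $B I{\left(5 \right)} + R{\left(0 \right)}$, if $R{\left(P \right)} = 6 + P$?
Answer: $-64$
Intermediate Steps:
$B = -14$ ($B = 6 - 20 = -14$)
$B I{\left(5 \right)} + R{\left(0 \right)} = \left(-14\right) 5 + \left(6 + 0\right) = -70 + 6 = -64$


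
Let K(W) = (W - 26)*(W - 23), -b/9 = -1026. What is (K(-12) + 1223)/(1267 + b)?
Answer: 2553/10501 ≈ 0.24312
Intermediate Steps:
b = 9234 (b = -9*(-1026) = 9234)
K(W) = (-26 + W)*(-23 + W)
(K(-12) + 1223)/(1267 + b) = ((598 + (-12)² - 49*(-12)) + 1223)/(1267 + 9234) = ((598 + 144 + 588) + 1223)/10501 = (1330 + 1223)*(1/10501) = 2553*(1/10501) = 2553/10501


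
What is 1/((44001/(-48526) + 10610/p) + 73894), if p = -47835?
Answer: 464248242/34304635664609 ≈ 1.3533e-5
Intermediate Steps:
1/((44001/(-48526) + 10610/p) + 73894) = 1/((44001/(-48526) + 10610/(-47835)) + 73894) = 1/((44001*(-1/48526) + 10610*(-1/47835)) + 73894) = 1/((-44001/48526 - 2122/9567) + 73894) = 1/(-523929739/464248242 + 73894) = 1/(34304635664609/464248242) = 464248242/34304635664609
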